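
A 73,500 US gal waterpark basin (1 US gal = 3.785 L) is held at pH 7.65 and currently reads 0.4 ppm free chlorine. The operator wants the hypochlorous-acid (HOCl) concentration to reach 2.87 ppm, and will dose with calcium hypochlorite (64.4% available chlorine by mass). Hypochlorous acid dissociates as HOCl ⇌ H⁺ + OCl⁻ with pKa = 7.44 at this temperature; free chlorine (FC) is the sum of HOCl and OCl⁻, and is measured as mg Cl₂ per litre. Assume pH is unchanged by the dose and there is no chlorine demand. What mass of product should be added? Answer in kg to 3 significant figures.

Volume: 73,500 US gal × 3.785 L/gal = 278,198 L.
[OCl⁻]/[HOCl] = 10^(pH − pKa) = 10^(7.65 − 7.44) = 1.622; fraction as HOCl = 1/(1 + 1.622) = 0.3814.
Free chlorine required for 2.87 ppm HOCl: 2.87 / 0.3814 = 7.525 ppm.
FC to add: 7.525 − 0.4 = 7.125 mg/L as Cl₂.
Cl₂ equivalent: 7.125 mg/L × 278,198 L = 1982 g.
Product at 64.4% available Cl: 1982 / 0.644 = 3078 g.

3.08 kg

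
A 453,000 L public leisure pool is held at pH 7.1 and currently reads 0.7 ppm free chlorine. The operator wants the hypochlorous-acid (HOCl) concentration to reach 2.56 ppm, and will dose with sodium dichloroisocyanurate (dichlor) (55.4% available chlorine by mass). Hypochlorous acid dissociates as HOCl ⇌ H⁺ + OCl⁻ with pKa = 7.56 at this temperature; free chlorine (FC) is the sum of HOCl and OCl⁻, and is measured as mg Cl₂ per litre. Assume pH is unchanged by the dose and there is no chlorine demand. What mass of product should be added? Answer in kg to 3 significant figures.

2.25 kg

[OCl⁻]/[HOCl] = 10^(pH − pKa) = 10^(7.1 − 7.56) = 0.3467; fraction as HOCl = 1/(1 + 0.3467) = 0.7425.
Free chlorine required for 2.56 ppm HOCl: 2.56 / 0.7425 = 3.448 ppm.
FC to add: 3.448 − 0.7 = 2.748 mg/L as Cl₂.
Cl₂ equivalent: 2.748 mg/L × 453,000 L = 1245 g.
Product at 55.4% available Cl: 1245 / 0.554 = 2247 g.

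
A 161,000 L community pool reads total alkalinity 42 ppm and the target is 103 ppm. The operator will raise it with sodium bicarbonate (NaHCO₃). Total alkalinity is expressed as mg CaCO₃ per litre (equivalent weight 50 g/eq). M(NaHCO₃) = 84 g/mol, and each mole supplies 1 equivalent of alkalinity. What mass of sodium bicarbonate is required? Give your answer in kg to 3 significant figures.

16.5 kg

Alkalinity to add: (103 − 42) = 61 mg/L as CaCO₃ × 161,000 L = 9821 g as CaCO₃.
Equivalents: 9821 g ÷ 50 g/eq = 196.4 eq.
NaHCO₃ supplies 1 eq per mole → 196.4 mol.
Mass: 196.4 mol × 84 g/mol = 16,500 g.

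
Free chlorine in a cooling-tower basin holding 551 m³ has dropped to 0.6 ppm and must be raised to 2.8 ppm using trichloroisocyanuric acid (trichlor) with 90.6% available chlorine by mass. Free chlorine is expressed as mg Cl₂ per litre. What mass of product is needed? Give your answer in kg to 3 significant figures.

1.34 kg

Volume: 551 m³ = 551,000 L.
Chlorine deficit: 2.8 − 0.6 = 2.2 ppm = 2.2 mg/L as Cl₂.
Cl₂ equivalent needed: 2.2 mg/L × 551,000 L = 1,212,000 mg = 1212 g.
Product at 90.6% available chlorine: 1212 / 0.906 = 1338 g.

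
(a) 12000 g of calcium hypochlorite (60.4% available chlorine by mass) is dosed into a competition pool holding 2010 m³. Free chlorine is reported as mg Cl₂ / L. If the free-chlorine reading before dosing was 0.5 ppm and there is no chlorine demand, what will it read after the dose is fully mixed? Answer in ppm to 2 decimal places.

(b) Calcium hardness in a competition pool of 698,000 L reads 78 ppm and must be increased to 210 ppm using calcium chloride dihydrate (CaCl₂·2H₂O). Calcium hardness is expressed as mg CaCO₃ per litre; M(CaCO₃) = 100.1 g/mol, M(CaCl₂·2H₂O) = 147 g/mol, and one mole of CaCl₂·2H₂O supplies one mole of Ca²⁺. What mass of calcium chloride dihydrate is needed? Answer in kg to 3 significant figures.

(a) Volume: 2010 m³ = 2,010,000 L.
(a) Available chlorine delivered: 12,000 g × 0.604 = 7248 g as Cl₂.
(a) Concentration rise: 7248 g / 2,010,000 L = 3.606 mg/L = 3.61 ppm.
(a) Final FC: 0.5 + 3.61 = 4.11 ppm.

(b) Hardness to add: (210 − 78) = 132 mg/L as CaCO₃ × 698,000 L = 92,140 g as CaCO₃.
(b) Moles of Ca²⁺ (1 mol Ca²⁺ ≡ 1 mol CaCO₃): 92,140 / 100.1 g/mol = 920.4 mol.
(b) Mass of CaCl₂·2H₂O: 920.4 × 147 = 135,300 g.

(a) 4.11 ppm; (b) 135 kg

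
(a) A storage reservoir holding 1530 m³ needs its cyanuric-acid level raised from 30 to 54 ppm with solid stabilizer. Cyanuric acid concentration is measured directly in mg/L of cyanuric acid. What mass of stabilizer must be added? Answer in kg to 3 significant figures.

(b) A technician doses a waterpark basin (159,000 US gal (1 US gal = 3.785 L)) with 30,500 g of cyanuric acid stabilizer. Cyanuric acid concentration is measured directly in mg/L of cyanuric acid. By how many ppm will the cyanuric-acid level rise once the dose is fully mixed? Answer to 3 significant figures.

(a) 36.7 kg; (b) 50.7 ppm

(a) Volume: 1530 m³ = 1,530,000 L.
(a) CYA to add: (54 − 30) = 24 mg/L × 1,530,000 L = 36,720 g cyanuric acid.

(b) Volume: 159,000 US gal × 3.785 L/gal = 601,815 L.
(b) Rise: 30,500 g / 601,815 L × 1000 = 50.68 mg/L.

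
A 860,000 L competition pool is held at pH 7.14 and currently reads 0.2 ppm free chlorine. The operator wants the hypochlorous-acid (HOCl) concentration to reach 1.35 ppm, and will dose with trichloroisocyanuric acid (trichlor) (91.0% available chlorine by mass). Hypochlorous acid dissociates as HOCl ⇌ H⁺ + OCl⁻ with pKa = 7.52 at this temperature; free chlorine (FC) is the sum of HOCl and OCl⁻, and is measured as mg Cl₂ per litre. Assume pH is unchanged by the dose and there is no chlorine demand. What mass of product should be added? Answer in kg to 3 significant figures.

1.62 kg

[OCl⁻]/[HOCl] = 10^(pH − pKa) = 10^(7.14 − 7.52) = 0.4169; fraction as HOCl = 1/(1 + 0.4169) = 0.7058.
Free chlorine required for 1.35 ppm HOCl: 1.35 / 0.7058 = 1.913 ppm.
FC to add: 1.913 − 0.2 = 1.713 mg/L as Cl₂.
Cl₂ equivalent: 1.713 mg/L × 860,000 L = 1473 g.
Product at 91.0% available Cl: 1473 / 0.91 = 1619 g.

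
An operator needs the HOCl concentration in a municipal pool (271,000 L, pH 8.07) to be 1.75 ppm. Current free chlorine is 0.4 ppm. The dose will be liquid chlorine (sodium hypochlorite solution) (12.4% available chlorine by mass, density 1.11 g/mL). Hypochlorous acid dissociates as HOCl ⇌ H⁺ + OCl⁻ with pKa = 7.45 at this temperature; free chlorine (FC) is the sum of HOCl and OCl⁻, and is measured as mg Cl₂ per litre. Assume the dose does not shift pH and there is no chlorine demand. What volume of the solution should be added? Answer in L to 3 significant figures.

17.0 L

[OCl⁻]/[HOCl] = 10^(pH − pKa) = 10^(8.07 − 7.45) = 4.169; fraction as HOCl = 1/(1 + 4.169) = 0.1935.
Free chlorine required for 1.75 ppm HOCl: 1.75 / 0.1935 = 9.045 ppm.
FC to add: 9.045 − 0.4 = 8.645 mg/L as Cl₂.
Cl₂ equivalent: 8.645 mg/L × 271,000 L = 2343 g.
Product at 12.4% available Cl: 2343 / 0.124 = 18,890 g.
Volume: 18,890 g ÷ 1.11 g/mL = 17,020 mL.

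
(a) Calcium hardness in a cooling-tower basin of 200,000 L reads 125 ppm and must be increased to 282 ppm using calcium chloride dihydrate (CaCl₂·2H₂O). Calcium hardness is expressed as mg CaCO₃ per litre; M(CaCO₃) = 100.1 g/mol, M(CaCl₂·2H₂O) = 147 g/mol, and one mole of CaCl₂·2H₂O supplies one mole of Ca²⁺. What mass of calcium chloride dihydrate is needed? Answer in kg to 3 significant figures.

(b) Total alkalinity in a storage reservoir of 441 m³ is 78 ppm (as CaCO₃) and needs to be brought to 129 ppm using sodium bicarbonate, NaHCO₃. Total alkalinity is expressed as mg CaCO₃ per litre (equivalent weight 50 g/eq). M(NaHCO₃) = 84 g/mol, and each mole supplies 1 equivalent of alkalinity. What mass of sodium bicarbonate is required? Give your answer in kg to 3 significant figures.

(a) Hardness to add: (282 − 125) = 157 mg/L as CaCO₃ × 200,000 L = 31,400 g as CaCO₃.
(a) Moles of Ca²⁺ (1 mol Ca²⁺ ≡ 1 mol CaCO₃): 31,400 / 100.1 g/mol = 313.7 mol.
(a) Mass of CaCl₂·2H₂O: 313.7 × 147 = 46,110 g.

(b) Volume: 441 m³ = 441,000 L.
(b) Alkalinity to add: (129 − 78) = 51 mg/L as CaCO₃ × 441,000 L = 22,490 g as CaCO₃.
(b) Equivalents: 22,490 g ÷ 50 g/eq = 449.8 eq.
(b) NaHCO₃ supplies 1 eq per mole → 449.8 mol.
(b) Mass: 449.8 mol × 84 g/mol = 37,780 g.

(a) 46.1 kg; (b) 37.8 kg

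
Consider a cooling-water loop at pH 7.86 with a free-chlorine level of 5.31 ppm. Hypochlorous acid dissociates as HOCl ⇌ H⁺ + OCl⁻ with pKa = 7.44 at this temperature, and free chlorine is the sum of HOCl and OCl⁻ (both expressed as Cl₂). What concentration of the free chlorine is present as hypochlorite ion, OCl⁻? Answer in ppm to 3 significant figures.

[OCl⁻]/[HOCl] = 10^(pH − pKa) = 10^(7.86 − 7.44) = 10^0.42 = 2.63.
Fraction as HOCl = 1 / (1 + 2.63) = 0.2755.
OCl⁻ = (1 − 0.2755) × 5.31 ppm = 3.847 ppm.

3.85 ppm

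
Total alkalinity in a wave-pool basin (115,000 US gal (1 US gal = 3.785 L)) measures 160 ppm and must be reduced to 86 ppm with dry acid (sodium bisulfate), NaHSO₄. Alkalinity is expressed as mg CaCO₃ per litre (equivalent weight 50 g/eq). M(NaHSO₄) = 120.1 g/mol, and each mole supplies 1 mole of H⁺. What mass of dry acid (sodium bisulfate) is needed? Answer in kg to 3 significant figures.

77.4 kg

Volume: 115,000 US gal × 3.785 L/gal = 435,275 L.
Alkalinity to neutralize: (160 − 86) = 74 mg/L as CaCO₃ × 435,275 L = 32,210 g as CaCO₃.
Equivalents of H⁺ required: 32,210 ÷ 50 g/eq = 644.2 eq = 644.2 mol NaHSO₄.
Mass of NaHSO₄: 644.2 × 120.1 = 77,370 g.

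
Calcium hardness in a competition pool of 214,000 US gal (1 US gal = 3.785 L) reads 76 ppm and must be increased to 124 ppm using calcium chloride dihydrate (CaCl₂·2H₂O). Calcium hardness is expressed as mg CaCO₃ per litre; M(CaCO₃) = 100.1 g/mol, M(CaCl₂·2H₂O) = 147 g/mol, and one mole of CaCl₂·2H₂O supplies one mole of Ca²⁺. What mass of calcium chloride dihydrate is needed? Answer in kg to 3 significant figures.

57.1 kg

Volume: 214,000 US gal × 3.785 L/gal = 809,990 L.
Hardness to add: (124 − 76) = 48 mg/L as CaCO₃ × 809,990 L = 38,880 g as CaCO₃.
Moles of Ca²⁺ (1 mol Ca²⁺ ≡ 1 mol CaCO₃): 38,880 / 100.1 g/mol = 388.4 mol.
Mass of CaCl₂·2H₂O: 388.4 × 147 = 57,100 g.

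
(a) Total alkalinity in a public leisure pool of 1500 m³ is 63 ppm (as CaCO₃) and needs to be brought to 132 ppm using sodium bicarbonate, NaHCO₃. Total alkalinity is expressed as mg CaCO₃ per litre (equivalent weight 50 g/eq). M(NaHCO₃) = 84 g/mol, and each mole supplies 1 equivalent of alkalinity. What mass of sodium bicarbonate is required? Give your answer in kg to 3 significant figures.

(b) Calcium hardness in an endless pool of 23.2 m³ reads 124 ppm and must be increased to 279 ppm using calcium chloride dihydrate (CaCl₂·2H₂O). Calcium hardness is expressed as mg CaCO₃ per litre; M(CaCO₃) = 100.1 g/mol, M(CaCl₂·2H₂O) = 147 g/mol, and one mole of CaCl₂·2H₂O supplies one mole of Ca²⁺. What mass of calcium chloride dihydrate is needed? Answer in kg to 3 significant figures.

(a) 174 kg; (b) 5.28 kg

(a) Volume: 1500 m³ = 1,500,000 L.
(a) Alkalinity to add: (132 − 63) = 69 mg/L as CaCO₃ × 1,500,000 L = 103,500 g as CaCO₃.
(a) Equivalents: 103,500 g ÷ 50 g/eq = 2070 eq.
(a) NaHCO₃ supplies 1 eq per mole → 2070 mol.
(a) Mass: 2070 mol × 84 g/mol = 173,900 g.

(b) Volume: 23.2 m³ = 23,200 L.
(b) Hardness to add: (279 − 124) = 155 mg/L as CaCO₃ × 23,200 L = 3596 g as CaCO₃.
(b) Moles of Ca²⁺ (1 mol Ca²⁺ ≡ 1 mol CaCO₃): 3596 / 100.1 g/mol = 35.92 mol.
(b) Mass of CaCl₂·2H₂O: 35.92 × 147 = 5281 g.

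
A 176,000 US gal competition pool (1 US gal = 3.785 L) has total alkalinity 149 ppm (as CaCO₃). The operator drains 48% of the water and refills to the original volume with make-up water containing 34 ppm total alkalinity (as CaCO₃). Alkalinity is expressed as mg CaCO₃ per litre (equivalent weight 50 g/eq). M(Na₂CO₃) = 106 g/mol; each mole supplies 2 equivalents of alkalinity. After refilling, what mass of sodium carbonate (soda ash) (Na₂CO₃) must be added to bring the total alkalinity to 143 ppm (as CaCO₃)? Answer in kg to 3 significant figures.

Volume: 176,000 US gal × 3.785 L/gal = 666,160 L.
After draining 48% and refilling: 149 × 0.52 + 34 × 0.48 = 93.8 ppm.
Deficit to target: 143 − 93.8 = 49.2 mg/L.
As CaCO₃: 49.2 mg/L × 666,160 L = 32,780 g; ÷ 50 g/eq ÷ 2 = 327.8 mol Na₂CO₃.
Mass: 327.8 × 106 = 34,740 g.

34.7 kg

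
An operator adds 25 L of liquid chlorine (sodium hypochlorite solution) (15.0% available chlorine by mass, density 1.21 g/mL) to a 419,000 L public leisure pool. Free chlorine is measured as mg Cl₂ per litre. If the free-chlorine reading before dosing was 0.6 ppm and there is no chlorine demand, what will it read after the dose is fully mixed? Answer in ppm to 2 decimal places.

Mass of solution: 25 L × 1000 mL/L × 1.21 g/mL = 30,250 g.
Available chlorine delivered: 30,250 g × 0.15 = 4538 g as Cl₂.
Concentration rise: 4538 g / 419,000 L = 10.83 mg/L = 10.83 ppm.
Final FC: 0.6 + 10.83 = 11.43 ppm.

11.43 ppm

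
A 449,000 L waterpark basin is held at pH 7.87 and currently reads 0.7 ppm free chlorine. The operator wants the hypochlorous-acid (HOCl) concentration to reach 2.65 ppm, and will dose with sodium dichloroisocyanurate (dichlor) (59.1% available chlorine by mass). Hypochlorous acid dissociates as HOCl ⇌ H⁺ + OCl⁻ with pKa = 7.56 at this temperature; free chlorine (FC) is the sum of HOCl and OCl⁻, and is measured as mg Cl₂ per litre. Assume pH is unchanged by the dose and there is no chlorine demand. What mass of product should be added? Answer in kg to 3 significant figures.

5.59 kg

[OCl⁻]/[HOCl] = 10^(pH − pKa) = 10^(7.87 − 7.56) = 2.042; fraction as HOCl = 1/(1 + 2.042) = 0.3288.
Free chlorine required for 2.65 ppm HOCl: 2.65 / 0.3288 = 8.061 ppm.
FC to add: 8.061 − 0.7 = 7.361 mg/L as Cl₂.
Cl₂ equivalent: 7.361 mg/L × 449,000 L = 3305 g.
Product at 59.1% available Cl: 3305 / 0.591 = 5592 g.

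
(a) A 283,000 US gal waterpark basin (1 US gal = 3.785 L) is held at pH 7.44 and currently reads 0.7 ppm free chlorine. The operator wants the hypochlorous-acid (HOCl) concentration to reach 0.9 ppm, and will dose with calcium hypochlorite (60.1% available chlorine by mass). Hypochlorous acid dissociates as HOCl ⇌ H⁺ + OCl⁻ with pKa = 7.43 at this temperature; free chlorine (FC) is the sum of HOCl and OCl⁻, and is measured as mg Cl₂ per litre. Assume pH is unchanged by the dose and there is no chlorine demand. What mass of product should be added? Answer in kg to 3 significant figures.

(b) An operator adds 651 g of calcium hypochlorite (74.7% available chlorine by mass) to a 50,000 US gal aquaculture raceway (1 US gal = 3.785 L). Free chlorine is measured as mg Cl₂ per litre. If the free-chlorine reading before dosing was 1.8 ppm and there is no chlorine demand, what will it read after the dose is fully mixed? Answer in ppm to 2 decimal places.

(a) Volume: 283,000 US gal × 3.785 L/gal = 1,071,155 L.
(a) [OCl⁻]/[HOCl] = 10^(pH − pKa) = 10^(7.44 − 7.43) = 1.023; fraction as HOCl = 1/(1 + 1.023) = 0.4942.
(a) Free chlorine required for 0.9 ppm HOCl: 0.9 / 0.4942 = 1.821 ppm.
(a) FC to add: 1.821 − 0.7 = 1.121 mg/L as Cl₂.
(a) Cl₂ equivalent: 1.121 mg/L × 1,071,155 L = 1201 g.
(a) Product at 60.1% available Cl: 1201 / 0.601 = 1998 g.

(b) Volume: 50,000 US gal × 3.785 L/gal = 189,250 L.
(b) Available chlorine delivered: 651 g × 0.747 = 486.3 g as Cl₂.
(b) Concentration rise: 486.3 g / 189,250 L = 2.57 mg/L = 2.57 ppm.
(b) Final FC: 1.8 + 2.57 = 4.37 ppm.

(a) 2.00 kg; (b) 4.37 ppm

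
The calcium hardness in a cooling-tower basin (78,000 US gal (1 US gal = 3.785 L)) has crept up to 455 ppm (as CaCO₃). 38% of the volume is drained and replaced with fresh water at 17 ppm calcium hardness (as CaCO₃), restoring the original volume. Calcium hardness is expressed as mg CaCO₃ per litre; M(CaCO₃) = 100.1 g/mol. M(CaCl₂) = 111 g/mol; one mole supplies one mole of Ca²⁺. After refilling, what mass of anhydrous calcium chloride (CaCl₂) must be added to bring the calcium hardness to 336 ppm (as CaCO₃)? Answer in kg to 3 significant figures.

15.5 kg

Volume: 78,000 US gal × 3.785 L/gal = 295,230 L.
After draining 38% and refilling: 455 × 0.62 + 17 × 0.38 = 288.56 ppm.
Deficit to target: 336 − 288.56 = 47.44 mg/L.
As CaCO₃: 47.44 mg/L × 295,230 L = 14,010 g; ÷ 100.1 = 139.9 mol Ca²⁺.
Mass: 139.9 × 111 = 15,530 g.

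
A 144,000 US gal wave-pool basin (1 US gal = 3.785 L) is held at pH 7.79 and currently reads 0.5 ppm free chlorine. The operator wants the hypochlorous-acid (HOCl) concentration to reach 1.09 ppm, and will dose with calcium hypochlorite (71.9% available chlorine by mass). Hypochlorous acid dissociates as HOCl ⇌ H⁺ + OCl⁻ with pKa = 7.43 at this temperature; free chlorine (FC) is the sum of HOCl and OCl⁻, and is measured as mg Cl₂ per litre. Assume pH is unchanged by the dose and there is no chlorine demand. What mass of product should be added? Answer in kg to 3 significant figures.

2.34 kg

Volume: 144,000 US gal × 3.785 L/gal = 545,040 L.
[OCl⁻]/[HOCl] = 10^(pH − pKa) = 10^(7.79 − 7.43) = 2.291; fraction as HOCl = 1/(1 + 2.291) = 0.3039.
Free chlorine required for 1.09 ppm HOCl: 1.09 / 0.3039 = 3.587 ppm.
FC to add: 3.587 − 0.5 = 3.087 mg/L as Cl₂.
Cl₂ equivalent: 3.087 mg/L × 545,040 L = 1683 g.
Product at 71.9% available Cl: 1683 / 0.719 = 2340 g.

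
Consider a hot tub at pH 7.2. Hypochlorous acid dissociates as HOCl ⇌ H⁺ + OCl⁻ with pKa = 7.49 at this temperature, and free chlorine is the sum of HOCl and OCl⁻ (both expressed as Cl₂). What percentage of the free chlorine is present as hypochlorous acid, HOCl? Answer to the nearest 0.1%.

66.1%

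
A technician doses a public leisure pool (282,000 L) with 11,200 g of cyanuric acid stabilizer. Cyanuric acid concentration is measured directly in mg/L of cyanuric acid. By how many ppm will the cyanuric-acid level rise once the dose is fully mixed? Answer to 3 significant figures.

39.7 ppm

Rise: 11,200 g / 282,000 L × 1000 = 39.72 mg/L.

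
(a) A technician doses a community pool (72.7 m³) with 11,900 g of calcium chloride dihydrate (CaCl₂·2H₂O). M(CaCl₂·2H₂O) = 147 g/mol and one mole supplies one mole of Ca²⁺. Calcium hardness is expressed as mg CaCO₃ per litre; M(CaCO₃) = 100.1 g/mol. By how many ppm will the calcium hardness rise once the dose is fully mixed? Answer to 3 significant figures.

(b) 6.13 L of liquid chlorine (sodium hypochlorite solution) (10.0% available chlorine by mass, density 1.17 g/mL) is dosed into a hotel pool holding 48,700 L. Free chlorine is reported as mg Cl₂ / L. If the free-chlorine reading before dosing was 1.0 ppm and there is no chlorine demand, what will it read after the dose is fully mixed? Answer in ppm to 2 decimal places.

(a) Volume: 72.7 m³ = 72,700 L.
(a) Moles of Ca²⁺: 11,900 g ÷ 147 g/mol = 80.95 mol.
(a) As CaCO₃: 80.95 mol × 100.1 g/mol = 8103 g.
(a) Rise: 8103 g / 72,700 L × 1000 = 111.5 mg/L.

(b) Mass of solution: 6.13 L × 1000 mL/L × 1.17 g/mL = 7172 g.
(b) Available chlorine delivered: 7172 g × 0.1 = 717.2 g as Cl₂.
(b) Concentration rise: 717.2 g / 48,700 L = 14.73 mg/L = 14.73 ppm.
(b) Final FC: 1.0 + 14.73 = 15.73 ppm.

(a) 111 ppm; (b) 15.73 ppm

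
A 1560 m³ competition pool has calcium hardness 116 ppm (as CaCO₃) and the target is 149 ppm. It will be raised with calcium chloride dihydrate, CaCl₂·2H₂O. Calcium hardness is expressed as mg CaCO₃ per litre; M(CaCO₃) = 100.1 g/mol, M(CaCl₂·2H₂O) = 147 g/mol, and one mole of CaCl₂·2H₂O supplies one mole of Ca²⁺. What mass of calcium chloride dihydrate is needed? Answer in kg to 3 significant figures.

75.6 kg

Volume: 1560 m³ = 1,560,000 L.
Hardness to add: (149 − 116) = 33 mg/L as CaCO₃ × 1,560,000 L = 51,480 g as CaCO₃.
Moles of Ca²⁺ (1 mol Ca²⁺ ≡ 1 mol CaCO₃): 51,480 / 100.1 g/mol = 514.3 mol.
Mass of CaCl₂·2H₂O: 514.3 × 147 = 75,600 g.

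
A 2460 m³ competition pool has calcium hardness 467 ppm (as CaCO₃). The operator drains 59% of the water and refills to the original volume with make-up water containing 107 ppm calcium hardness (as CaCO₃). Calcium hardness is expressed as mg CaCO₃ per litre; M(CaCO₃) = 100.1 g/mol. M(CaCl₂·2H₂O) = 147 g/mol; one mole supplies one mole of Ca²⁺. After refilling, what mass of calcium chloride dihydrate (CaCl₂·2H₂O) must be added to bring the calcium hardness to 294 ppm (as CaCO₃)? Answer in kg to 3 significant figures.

142 kg

Volume: 2460 m³ = 2,460,000 L.
After draining 59% and refilling: 467 × 0.41 + 107 × 0.59 = 254.6 ppm.
Deficit to target: 294 − 254.6 = 39.4 mg/L.
As CaCO₃: 39.4 mg/L × 2,460,000 L = 96,920 g; ÷ 100.1 = 968.3 mol Ca²⁺.
Mass: 968.3 × 147 = 142,300 g.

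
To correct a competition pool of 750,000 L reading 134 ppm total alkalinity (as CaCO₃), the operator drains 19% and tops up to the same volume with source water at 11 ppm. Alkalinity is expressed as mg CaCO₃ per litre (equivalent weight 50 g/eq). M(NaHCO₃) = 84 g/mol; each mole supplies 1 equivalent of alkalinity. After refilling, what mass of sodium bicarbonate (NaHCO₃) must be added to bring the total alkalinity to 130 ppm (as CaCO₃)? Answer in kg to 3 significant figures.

24.4 kg

After draining 19% and refilling: 134 × 0.81 + 11 × 0.19 = 110.63 ppm.
Deficit to target: 130 − 110.63 = 19.37 mg/L.
As CaCO₃: 19.37 mg/L × 750,000 L = 14,530 g; ÷ 50 g/eq ÷ 1 = 290.5 mol NaHCO₃.
Mass: 290.5 × 84 = 24,410 g.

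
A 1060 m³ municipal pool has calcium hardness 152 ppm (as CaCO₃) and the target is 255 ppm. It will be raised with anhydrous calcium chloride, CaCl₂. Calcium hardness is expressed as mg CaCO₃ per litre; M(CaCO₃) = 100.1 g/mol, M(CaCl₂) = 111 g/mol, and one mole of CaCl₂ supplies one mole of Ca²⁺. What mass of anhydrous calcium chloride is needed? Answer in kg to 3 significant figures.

Volume: 1060 m³ = 1,060,000 L.
Hardness to add: (255 − 152) = 103 mg/L as CaCO₃ × 1,060,000 L = 109,200 g as CaCO₃.
Moles of Ca²⁺ (1 mol Ca²⁺ ≡ 1 mol CaCO₃): 109,200 / 100.1 g/mol = 1091 mol.
Mass of CaCl₂: 1091 × 111 = 121,100 g.

121 kg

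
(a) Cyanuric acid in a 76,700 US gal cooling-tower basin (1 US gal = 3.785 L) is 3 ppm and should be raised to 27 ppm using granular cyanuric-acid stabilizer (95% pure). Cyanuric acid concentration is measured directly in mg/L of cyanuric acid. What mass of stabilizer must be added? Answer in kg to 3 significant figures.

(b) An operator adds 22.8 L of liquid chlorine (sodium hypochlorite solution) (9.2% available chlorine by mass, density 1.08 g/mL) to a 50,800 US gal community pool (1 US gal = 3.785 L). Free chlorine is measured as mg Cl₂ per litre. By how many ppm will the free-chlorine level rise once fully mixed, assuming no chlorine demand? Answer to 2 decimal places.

(a) 7.33 kg; (b) 11.78 ppm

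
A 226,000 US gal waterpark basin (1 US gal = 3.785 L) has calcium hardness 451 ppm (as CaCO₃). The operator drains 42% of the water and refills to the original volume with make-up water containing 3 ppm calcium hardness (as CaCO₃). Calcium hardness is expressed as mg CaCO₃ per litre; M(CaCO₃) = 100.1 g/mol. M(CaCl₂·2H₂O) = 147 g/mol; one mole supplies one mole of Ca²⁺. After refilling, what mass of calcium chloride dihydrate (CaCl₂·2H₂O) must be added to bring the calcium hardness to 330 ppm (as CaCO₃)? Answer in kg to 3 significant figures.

Volume: 226,000 US gal × 3.785 L/gal = 855,410 L.
After draining 42% and refilling: 451 × 0.58 + 3 × 0.42 = 262.84 ppm.
Deficit to target: 330 − 262.84 = 67.16 mg/L.
As CaCO₃: 67.16 mg/L × 855,410 L = 57,450 g; ÷ 100.1 = 573.9 mol Ca²⁺.
Mass: 573.9 × 147 = 84,370 g.

84.4 kg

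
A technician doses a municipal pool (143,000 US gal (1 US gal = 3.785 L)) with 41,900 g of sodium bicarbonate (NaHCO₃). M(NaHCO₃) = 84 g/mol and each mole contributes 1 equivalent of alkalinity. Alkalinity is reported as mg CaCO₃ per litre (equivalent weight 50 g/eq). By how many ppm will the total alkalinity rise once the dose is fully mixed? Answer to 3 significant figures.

46.1 ppm

Volume: 143,000 US gal × 3.785 L/gal = 541,255 L.
Moles of NaHCO₃: 41,900 g ÷ 84 g/mol = 498.8 mol → 498.8 eq of alkalinity.
As CaCO₃: 498.8 eq × 50 g/eq = 24,940 g.
Rise: 24,940 g / 541,255 L × 1000 = 46.08 mg/L.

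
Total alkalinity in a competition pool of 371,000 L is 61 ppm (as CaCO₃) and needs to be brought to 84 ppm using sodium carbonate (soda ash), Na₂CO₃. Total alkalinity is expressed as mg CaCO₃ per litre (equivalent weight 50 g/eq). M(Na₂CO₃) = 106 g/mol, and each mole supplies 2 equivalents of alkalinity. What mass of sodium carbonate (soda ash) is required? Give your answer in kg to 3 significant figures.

9.04 kg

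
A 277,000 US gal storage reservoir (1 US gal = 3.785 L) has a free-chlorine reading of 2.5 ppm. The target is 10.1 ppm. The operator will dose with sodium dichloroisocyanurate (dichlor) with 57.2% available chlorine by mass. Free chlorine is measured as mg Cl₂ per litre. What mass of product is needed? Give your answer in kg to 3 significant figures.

13.9 kg

Volume: 277,000 US gal × 3.785 L/gal = 1,048,445 L.
Chlorine deficit: 10.1 − 2.5 = 7.6 ppm = 7.6 mg/L as Cl₂.
Cl₂ equivalent needed: 7.6 mg/L × 1,048,445 L = 7,968,000 mg = 7968 g.
Product at 57.2% available chlorine: 7968 / 0.572 = 13,930 g.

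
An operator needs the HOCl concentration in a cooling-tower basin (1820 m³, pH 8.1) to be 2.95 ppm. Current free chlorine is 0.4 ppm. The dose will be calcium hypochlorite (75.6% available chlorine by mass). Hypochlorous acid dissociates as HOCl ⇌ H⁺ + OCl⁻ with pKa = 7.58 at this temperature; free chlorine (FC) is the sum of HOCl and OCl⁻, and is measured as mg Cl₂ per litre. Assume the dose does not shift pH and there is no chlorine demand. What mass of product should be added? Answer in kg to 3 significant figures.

29.7 kg

Volume: 1820 m³ = 1,820,000 L.
[OCl⁻]/[HOCl] = 10^(pH − pKa) = 10^(8.1 − 7.58) = 3.311; fraction as HOCl = 1/(1 + 3.311) = 0.2319.
Free chlorine required for 2.95 ppm HOCl: 2.95 / 0.2319 = 12.72 ppm.
FC to add: 12.72 − 0.4 = 12.32 mg/L as Cl₂.
Cl₂ equivalent: 12.32 mg/L × 1,820,000 L = 22,420 g.
Product at 75.6% available Cl: 22,420 / 0.756 = 29,660 g.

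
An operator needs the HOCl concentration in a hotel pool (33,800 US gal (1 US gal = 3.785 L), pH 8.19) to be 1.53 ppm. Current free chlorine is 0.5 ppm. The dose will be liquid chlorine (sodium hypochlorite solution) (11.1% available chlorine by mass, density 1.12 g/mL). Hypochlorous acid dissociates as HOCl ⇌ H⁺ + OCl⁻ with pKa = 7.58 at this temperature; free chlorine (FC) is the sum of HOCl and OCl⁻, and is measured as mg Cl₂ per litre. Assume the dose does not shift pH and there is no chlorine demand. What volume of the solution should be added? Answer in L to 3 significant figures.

7.47 L

Volume: 33,800 US gal × 3.785 L/gal = 127,933 L.
[OCl⁻]/[HOCl] = 10^(pH − pKa) = 10^(8.19 − 7.58) = 4.074; fraction as HOCl = 1/(1 + 4.074) = 0.1971.
Free chlorine required for 1.53 ppm HOCl: 1.53 / 0.1971 = 7.763 ppm.
FC to add: 7.763 − 0.5 = 7.263 mg/L as Cl₂.
Cl₂ equivalent: 7.263 mg/L × 127,933 L = 929.2 g.
Product at 11.1% available Cl: 929.2 / 0.111 = 8371 g.
Volume: 8371 g ÷ 1.12 g/mL = 7474 mL.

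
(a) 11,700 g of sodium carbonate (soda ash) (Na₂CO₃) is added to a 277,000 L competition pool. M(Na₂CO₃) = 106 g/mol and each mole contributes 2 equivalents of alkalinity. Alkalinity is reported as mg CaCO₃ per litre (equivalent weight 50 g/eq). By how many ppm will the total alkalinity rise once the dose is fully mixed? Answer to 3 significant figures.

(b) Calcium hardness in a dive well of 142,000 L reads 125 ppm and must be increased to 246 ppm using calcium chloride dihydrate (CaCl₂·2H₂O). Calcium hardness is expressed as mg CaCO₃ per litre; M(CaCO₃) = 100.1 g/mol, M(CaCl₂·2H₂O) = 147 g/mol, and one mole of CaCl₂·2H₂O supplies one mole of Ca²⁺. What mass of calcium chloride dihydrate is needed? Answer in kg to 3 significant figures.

(a) Moles of Na₂CO₃: 11,700 g ÷ 106 g/mol = 110.4 mol → 220.8 eq of alkalinity.
(a) As CaCO₃: 220.8 eq × 50 g/eq = 11,040 g.
(a) Rise: 11,040 g / 277,000 L × 1000 = 39.85 mg/L.

(b) Hardness to add: (246 − 125) = 121 mg/L as CaCO₃ × 142,000 L = 17,180 g as CaCO₃.
(b) Moles of Ca²⁺ (1 mol Ca²⁺ ≡ 1 mol CaCO₃): 17,180 / 100.1 g/mol = 171.6 mol.
(b) Mass of CaCl₂·2H₂O: 171.6 × 147 = 25,230 g.

(a) 39.8 ppm; (b) 25.2 kg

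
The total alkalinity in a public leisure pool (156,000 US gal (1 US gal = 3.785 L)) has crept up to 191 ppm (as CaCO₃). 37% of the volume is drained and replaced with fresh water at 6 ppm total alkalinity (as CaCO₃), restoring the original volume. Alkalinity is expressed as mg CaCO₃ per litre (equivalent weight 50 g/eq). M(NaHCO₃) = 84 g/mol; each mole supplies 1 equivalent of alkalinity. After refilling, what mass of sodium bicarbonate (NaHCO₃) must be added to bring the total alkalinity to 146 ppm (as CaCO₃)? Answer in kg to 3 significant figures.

Volume: 156,000 US gal × 3.785 L/gal = 590,460 L.
After draining 37% and refilling: 191 × 0.63 + 6 × 0.37 = 122.55 ppm.
Deficit to target: 146 − 122.55 = 23.45 mg/L.
As CaCO₃: 23.45 mg/L × 590,460 L = 13,850 g; ÷ 50 g/eq ÷ 1 = 276.9 mol NaHCO₃.
Mass: 276.9 × 84 = 23,260 g.

23.3 kg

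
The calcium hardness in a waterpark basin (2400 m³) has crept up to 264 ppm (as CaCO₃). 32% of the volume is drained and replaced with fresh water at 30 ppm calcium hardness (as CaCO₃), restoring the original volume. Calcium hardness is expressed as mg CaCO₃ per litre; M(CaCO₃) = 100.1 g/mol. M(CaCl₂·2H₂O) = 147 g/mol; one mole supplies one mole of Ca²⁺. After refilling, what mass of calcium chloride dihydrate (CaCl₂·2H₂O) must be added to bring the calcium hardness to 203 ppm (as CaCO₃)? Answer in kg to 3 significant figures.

Volume: 2400 m³ = 2,400,000 L.
After draining 32% and refilling: 264 × 0.68 + 30 × 0.32 = 189.12 ppm.
Deficit to target: 203 − 189.12 = 13.88 mg/L.
As CaCO₃: 13.88 mg/L × 2,400,000 L = 33,310 g; ÷ 100.1 = 332.8 mol Ca²⁺.
Mass: 332.8 × 147 = 48,920 g.

48.9 kg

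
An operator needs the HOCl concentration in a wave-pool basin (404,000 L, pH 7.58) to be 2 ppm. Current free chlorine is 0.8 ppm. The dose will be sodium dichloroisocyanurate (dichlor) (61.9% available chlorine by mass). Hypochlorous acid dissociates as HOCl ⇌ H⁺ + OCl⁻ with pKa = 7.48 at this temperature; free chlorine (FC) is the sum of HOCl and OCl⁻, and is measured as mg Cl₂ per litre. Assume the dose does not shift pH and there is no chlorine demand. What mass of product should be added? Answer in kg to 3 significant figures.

2.43 kg

[OCl⁻]/[HOCl] = 10^(pH − pKa) = 10^(7.58 − 7.48) = 1.259; fraction as HOCl = 1/(1 + 1.259) = 0.4427.
Free chlorine required for 2 ppm HOCl: 2 / 0.4427 = 4.518 ppm.
FC to add: 4.518 − 0.8 = 3.718 mg/L as Cl₂.
Cl₂ equivalent: 3.718 mg/L × 404,000 L = 1502 g.
Product at 61.9% available Cl: 1502 / 0.619 = 2427 g.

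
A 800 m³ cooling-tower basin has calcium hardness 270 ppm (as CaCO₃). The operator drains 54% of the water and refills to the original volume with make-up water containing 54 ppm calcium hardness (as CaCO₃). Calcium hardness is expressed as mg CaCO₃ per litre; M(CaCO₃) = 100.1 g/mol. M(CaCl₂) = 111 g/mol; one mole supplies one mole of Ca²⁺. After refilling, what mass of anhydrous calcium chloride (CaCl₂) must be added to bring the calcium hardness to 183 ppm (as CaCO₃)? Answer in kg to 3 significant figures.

26.3 kg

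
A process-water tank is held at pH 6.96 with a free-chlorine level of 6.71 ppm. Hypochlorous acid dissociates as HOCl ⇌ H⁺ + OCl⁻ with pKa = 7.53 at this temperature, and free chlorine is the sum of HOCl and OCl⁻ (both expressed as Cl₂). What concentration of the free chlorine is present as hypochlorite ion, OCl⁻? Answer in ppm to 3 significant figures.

[OCl⁻]/[HOCl] = 10^(pH − pKa) = 10^(6.96 − 7.53) = 10^-0.57 = 0.2692.
Fraction as HOCl = 1 / (1 + 0.2692) = 0.7879.
OCl⁻ = (1 − 0.7879) × 6.71 ppm = 1.423 ppm.

1.42 ppm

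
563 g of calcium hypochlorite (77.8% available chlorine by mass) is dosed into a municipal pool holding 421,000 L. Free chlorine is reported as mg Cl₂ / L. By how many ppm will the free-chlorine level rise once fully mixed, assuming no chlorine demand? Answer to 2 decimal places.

Available chlorine delivered: 563 g × 0.778 = 438 g as Cl₂.
Concentration rise: 438 g / 421,000 L = 1.04 mg/L = 1.04 ppm.

1.04 ppm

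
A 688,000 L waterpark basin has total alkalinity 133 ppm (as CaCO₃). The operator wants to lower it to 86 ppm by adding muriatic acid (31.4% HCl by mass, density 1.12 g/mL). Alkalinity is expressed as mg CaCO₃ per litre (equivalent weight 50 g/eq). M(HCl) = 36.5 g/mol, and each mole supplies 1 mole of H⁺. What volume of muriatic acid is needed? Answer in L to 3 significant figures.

67.1 L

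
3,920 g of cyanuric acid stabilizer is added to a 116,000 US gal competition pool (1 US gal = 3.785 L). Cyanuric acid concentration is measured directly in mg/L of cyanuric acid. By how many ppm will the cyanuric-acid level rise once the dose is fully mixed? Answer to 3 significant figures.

Volume: 116,000 US gal × 3.785 L/gal = 439,060 L.
Rise: 3,920 g / 439,060 L × 1000 = 8.928 mg/L.

8.93 ppm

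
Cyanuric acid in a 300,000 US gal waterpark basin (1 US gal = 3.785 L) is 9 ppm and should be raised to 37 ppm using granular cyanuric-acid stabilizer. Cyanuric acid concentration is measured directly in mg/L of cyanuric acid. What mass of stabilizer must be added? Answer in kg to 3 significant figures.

31.8 kg

Volume: 300,000 US gal × 3.785 L/gal = 1,135,500 L.
CYA to add: (37 − 9) = 28 mg/L × 1,135,500 L = 31,790 g cyanuric acid.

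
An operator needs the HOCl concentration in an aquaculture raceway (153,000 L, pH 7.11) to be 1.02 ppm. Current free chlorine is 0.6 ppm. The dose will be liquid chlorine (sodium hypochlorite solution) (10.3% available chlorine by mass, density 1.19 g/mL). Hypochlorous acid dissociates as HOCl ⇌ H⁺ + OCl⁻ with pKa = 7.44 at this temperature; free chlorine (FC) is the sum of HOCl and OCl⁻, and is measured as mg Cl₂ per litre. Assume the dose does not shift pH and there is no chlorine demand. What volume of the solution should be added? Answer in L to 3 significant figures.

1.12 L

[OCl⁻]/[HOCl] = 10^(pH − pKa) = 10^(7.11 − 7.44) = 0.4677; fraction as HOCl = 1/(1 + 0.4677) = 0.6813.
Free chlorine required for 1.02 ppm HOCl: 1.02 / 0.6813 = 1.497 ppm.
FC to add: 1.497 − 0.6 = 0.8971 mg/L as Cl₂.
Cl₂ equivalent: 0.8971 mg/L × 153,000 L = 137.3 g.
Product at 10.3% available Cl: 137.3 / 0.103 = 1333 g.
Volume: 1333 g ÷ 1.19 g/mL = 1120 mL.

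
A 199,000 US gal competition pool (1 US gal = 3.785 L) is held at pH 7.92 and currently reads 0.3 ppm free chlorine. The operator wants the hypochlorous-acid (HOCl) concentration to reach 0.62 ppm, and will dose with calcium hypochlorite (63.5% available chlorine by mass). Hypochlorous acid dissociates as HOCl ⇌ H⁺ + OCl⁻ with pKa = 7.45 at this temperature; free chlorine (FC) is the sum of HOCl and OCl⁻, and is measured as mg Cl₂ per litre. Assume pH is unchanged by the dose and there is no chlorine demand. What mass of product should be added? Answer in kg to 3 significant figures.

Volume: 199,000 US gal × 3.785 L/gal = 753,215 L.
[OCl⁻]/[HOCl] = 10^(pH − pKa) = 10^(7.92 − 7.45) = 2.951; fraction as HOCl = 1/(1 + 2.951) = 0.2531.
Free chlorine required for 0.62 ppm HOCl: 0.62 / 0.2531 = 2.45 ppm.
FC to add: 2.45 − 0.3 = 2.15 mg/L as Cl₂.
Cl₂ equivalent: 2.15 mg/L × 753,215 L = 1619 g.
Product at 63.5% available Cl: 1619 / 0.635 = 2550 g.

2.55 kg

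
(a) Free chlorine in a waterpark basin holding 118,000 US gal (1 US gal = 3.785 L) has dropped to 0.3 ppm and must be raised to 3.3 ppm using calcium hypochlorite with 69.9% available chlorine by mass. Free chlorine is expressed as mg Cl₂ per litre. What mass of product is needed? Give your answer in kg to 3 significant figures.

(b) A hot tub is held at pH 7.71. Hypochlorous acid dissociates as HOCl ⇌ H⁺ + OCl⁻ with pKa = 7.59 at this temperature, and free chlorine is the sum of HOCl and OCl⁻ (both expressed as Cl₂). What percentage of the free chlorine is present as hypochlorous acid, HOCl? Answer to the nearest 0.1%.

(a) 1.92 kg; (b) 43.1%

(a) Volume: 118,000 US gal × 3.785 L/gal = 446,630 L.
(a) Chlorine deficit: 3.3 − 0.3 = 3 ppm = 3 mg/L as Cl₂.
(a) Cl₂ equivalent needed: 3 mg/L × 446,630 L = 1,340,000 mg = 1340 g.
(a) Product at 69.9% available chlorine: 1340 / 0.699 = 1917 g.

(b) [OCl⁻]/[HOCl] = 10^(pH − pKa) = 10^(7.71 − 7.59) = 10^0.12 = 1.318.
(b) Fraction as HOCl = 1 / (1 + 1.318) = 0.4314.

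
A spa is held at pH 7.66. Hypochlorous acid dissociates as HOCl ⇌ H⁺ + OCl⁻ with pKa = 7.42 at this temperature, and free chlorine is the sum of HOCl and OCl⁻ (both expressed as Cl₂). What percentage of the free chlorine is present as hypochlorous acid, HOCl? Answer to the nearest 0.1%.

[OCl⁻]/[HOCl] = 10^(pH − pKa) = 10^(7.66 − 7.42) = 10^0.24 = 1.738.
Fraction as HOCl = 1 / (1 + 1.738) = 0.3653.

36.5%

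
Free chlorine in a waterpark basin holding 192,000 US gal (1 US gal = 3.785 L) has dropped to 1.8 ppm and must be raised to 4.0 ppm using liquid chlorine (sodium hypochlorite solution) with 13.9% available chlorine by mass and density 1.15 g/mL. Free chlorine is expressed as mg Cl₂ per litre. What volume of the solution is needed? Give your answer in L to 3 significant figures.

10.0 L

Volume: 192,000 US gal × 3.785 L/gal = 726,720 L.
Chlorine deficit: 4.0 − 1.8 = 2.2 ppm = 2.2 mg/L as Cl₂.
Cl₂ equivalent needed: 2.2 mg/L × 726,720 L = 1,599,000 mg = 1599 g.
Product at 13.9% available chlorine: 1599 / 0.139 = 11,500 g.
Volume at density 1.15 g/mL: 11,500 g ÷ 1.15 g/mL = 10,000 mL.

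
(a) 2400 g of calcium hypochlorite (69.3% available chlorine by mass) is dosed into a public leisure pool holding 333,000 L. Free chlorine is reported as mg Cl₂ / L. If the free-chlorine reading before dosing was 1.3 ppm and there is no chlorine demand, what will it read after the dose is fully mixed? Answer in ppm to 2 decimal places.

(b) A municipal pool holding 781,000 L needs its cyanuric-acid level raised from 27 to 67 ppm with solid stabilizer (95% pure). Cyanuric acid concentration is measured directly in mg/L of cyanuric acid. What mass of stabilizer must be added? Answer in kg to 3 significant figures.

(a) 6.29 ppm; (b) 32.9 kg

(a) Available chlorine delivered: 2400 g × 0.693 = 1663 g as Cl₂.
(a) Concentration rise: 1663 g / 333,000 L = 4.995 mg/L = 4.99 ppm.
(a) Final FC: 1.3 + 4.99 = 6.29 ppm.

(b) CYA to add: (67 − 27) = 40 mg/L × 781,000 L = 31,240 g cyanuric acid.
(b) At 95% purity: 31,240 / 0.95 = 32,880 g product.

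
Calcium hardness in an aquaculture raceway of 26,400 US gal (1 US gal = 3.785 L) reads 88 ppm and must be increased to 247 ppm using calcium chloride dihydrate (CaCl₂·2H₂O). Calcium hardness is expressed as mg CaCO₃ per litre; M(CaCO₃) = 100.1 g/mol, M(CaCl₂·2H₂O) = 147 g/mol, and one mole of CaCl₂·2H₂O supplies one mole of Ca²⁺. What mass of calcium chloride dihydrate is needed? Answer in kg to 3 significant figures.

23.3 kg

Volume: 26,400 US gal × 3.785 L/gal = 99,924 L.
Hardness to add: (247 − 88) = 159 mg/L as CaCO₃ × 99,924 L = 15,890 g as CaCO₃.
Moles of Ca²⁺ (1 mol Ca²⁺ ≡ 1 mol CaCO₃): 15,890 / 100.1 g/mol = 158.7 mol.
Mass of CaCl₂·2H₂O: 158.7 × 147 = 23,330 g.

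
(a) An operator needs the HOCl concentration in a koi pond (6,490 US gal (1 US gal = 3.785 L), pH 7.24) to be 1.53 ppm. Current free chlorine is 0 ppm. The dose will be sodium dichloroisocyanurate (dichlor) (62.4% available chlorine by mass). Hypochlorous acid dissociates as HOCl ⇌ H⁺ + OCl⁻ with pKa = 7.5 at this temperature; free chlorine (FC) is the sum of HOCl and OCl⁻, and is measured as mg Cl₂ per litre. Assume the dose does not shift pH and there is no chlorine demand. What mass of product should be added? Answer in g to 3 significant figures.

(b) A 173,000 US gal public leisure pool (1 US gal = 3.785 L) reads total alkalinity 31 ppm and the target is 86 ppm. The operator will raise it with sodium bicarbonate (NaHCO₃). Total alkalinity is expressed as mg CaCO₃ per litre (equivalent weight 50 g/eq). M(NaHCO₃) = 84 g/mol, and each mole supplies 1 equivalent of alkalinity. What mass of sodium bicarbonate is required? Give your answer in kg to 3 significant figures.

(a) Volume: 6,490 US gal × 3.785 L/gal = 24,565 L.
(a) [OCl⁻]/[HOCl] = 10^(pH − pKa) = 10^(7.24 − 7.5) = 0.5495; fraction as HOCl = 1/(1 + 0.5495) = 0.6454.
(a) Free chlorine required for 1.53 ppm HOCl: 1.53 / 0.6454 = 2.371 ppm.
(a) FC to add: 2.371 − 0 = 2.371 mg/L as Cl₂.
(a) Cl₂ equivalent: 2.371 mg/L × 24,565 L = 58.24 g.
(a) Product at 62.4% available Cl: 58.24 / 0.624 = 93.33 g.

(b) Volume: 173,000 US gal × 3.785 L/gal = 654,805 L.
(b) Alkalinity to add: (86 − 31) = 55 mg/L as CaCO₃ × 654,805 L = 36,010 g as CaCO₃.
(b) Equivalents: 36,010 g ÷ 50 g/eq = 720.3 eq.
(b) NaHCO₃ supplies 1 eq per mole → 720.3 mol.
(b) Mass: 720.3 mol × 84 g/mol = 60,500 g.

(a) 93.3 g; (b) 60.5 kg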